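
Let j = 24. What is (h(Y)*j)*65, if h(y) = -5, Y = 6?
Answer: -7800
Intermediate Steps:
(h(Y)*j)*65 = -5*24*65 = -120*65 = -7800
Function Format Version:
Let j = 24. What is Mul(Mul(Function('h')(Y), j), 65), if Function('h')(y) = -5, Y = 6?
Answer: -7800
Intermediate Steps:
Mul(Mul(Function('h')(Y), j), 65) = Mul(Mul(-5, 24), 65) = Mul(-120, 65) = -7800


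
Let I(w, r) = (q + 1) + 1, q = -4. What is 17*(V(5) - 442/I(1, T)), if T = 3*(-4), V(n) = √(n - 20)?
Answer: 3757 + 17*I*√15 ≈ 3757.0 + 65.841*I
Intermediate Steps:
V(n) = √(-20 + n)
T = -12
I(w, r) = -2 (I(w, r) = (-4 + 1) + 1 = -3 + 1 = -2)
17*(V(5) - 442/I(1, T)) = 17*(√(-20 + 5) - 442/(-2)) = 17*(√(-15) - 442*(-½)) = 17*(I*√15 + 221) = 17*(221 + I*√15) = 3757 + 17*I*√15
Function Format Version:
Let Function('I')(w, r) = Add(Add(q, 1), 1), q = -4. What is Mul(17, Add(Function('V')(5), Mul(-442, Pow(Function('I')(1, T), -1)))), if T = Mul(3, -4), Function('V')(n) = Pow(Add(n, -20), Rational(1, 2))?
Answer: Add(3757, Mul(17, I, Pow(15, Rational(1, 2)))) ≈ Add(3757.0, Mul(65.841, I))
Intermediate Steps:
Function('V')(n) = Pow(Add(-20, n), Rational(1, 2))
T = -12
Function('I')(w, r) = -2 (Function('I')(w, r) = Add(Add(-4, 1), 1) = Add(-3, 1) = -2)
Mul(17, Add(Function('V')(5), Mul(-442, Pow(Function('I')(1, T), -1)))) = Mul(17, Add(Pow(Add(-20, 5), Rational(1, 2)), Mul(-442, Pow(-2, -1)))) = Mul(17, Add(Pow(-15, Rational(1, 2)), Mul(-442, Rational(-1, 2)))) = Mul(17, Add(Mul(I, Pow(15, Rational(1, 2))), 221)) = Mul(17, Add(221, Mul(I, Pow(15, Rational(1, 2))))) = Add(3757, Mul(17, I, Pow(15, Rational(1, 2))))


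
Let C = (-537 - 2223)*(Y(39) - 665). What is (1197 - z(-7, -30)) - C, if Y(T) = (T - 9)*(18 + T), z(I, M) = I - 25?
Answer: 2885429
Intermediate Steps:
z(I, M) = -25 + I
Y(T) = (-9 + T)*(18 + T)
C = -2884200 (C = (-537 - 2223)*((-162 + 39**2 + 9*39) - 665) = -2760*((-162 + 1521 + 351) - 665) = -2760*(1710 - 665) = -2760*1045 = -2884200)
(1197 - z(-7, -30)) - C = (1197 - (-25 - 7)) - 1*(-2884200) = (1197 - 1*(-32)) + 2884200 = (1197 + 32) + 2884200 = 1229 + 2884200 = 2885429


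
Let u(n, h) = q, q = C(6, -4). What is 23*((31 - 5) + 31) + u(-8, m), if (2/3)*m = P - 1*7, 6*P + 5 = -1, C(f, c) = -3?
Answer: 1308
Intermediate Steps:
P = -1 (P = -⅚ + (⅙)*(-1) = -⅚ - ⅙ = -1)
q = -3
m = -12 (m = 3*(-1 - 1*7)/2 = 3*(-1 - 7)/2 = (3/2)*(-8) = -12)
u(n, h) = -3
23*((31 - 5) + 31) + u(-8, m) = 23*((31 - 5) + 31) - 3 = 23*(26 + 31) - 3 = 23*57 - 3 = 1311 - 3 = 1308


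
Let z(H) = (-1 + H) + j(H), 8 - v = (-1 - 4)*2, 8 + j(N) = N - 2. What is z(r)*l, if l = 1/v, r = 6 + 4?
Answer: 1/2 ≈ 0.50000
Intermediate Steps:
j(N) = -10 + N (j(N) = -8 + (N - 2) = -8 + (-2 + N) = -10 + N)
v = 18 (v = 8 - (-1 - 4)*2 = 8 - (-5)*2 = 8 - 1*(-10) = 8 + 10 = 18)
r = 10
l = 1/18 ≈ 0.055556
z(H) = -11 + 2*H (z(H) = (-1 + H) + (-10 + H) = -11 + 2*H)
z(r)*l = (-11 + 2*10)*(1/18) = (-11 + 20)*(1/18) = 9*(1/18) = 1/2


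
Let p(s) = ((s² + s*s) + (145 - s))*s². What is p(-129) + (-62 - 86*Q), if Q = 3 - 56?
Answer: 558409892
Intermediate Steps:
Q = -53
p(s) = s²*(145 - s + 2*s²) (p(s) = ((s² + s²) + (145 - s))*s² = (2*s² + (145 - s))*s² = (145 - s + 2*s²)*s² = s²*(145 - s + 2*s²))
p(-129) + (-62 - 86*Q) = (-129)²*(145 - 1*(-129) + 2*(-129)²) + (-62 - 86*(-53)) = 16641*(145 + 129 + 2*16641) + (-62 + 4558) = 16641*(145 + 129 + 33282) + 4496 = 16641*33556 + 4496 = 558405396 + 4496 = 558409892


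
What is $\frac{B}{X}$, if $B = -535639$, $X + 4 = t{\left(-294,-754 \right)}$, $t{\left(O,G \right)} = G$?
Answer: $\frac{535639}{758} \approx 706.65$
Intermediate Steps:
$X = -758$ ($X = -4 - 754 = -758$)
$\frac{B}{X} = - \frac{535639}{-758} = \left(-535639\right) \left(- \frac{1}{758}\right) = \frac{535639}{758}$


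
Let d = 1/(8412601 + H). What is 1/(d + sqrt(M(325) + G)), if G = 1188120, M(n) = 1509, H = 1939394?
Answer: -10351995/127485164801251660724 + 321491401440075*sqrt(132181)/127485164801251660724 ≈ 0.00091684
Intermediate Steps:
d = 1/10351995 (d = 1/(8412601 + 1939394) = 1/10351995 ≈ 9.6600e-8)
1/(d + sqrt(M(325) + G)) = 1/(1/10351995 + sqrt(1509 + 1188120)) = 1/(1/10351995 + sqrt(1189629)) = 1/(1/10351995 + 3*sqrt(132181))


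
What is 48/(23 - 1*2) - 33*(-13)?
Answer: 3019/7 ≈ 431.29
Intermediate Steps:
48/(23 - 1*2) - 33*(-13) = 48/(23 - 2) + 429 = 48/21 + 429 = 48*(1/21) + 429 = 16/7 + 429 = 3019/7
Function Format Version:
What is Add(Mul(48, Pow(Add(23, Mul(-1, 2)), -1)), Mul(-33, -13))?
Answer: Rational(3019, 7) ≈ 431.29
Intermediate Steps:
Add(Mul(48, Pow(Add(23, Mul(-1, 2)), -1)), Mul(-33, -13)) = Add(Mul(48, Pow(Add(23, -2), -1)), 429) = Add(Mul(48, Pow(21, -1)), 429) = Add(Mul(48, Rational(1, 21)), 429) = Add(Rational(16, 7), 429) = Rational(3019, 7)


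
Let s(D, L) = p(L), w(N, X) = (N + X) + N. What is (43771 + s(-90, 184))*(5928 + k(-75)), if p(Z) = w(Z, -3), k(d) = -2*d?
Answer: 268258608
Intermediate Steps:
w(N, X) = X + 2*N
p(Z) = -3 + 2*Z
s(D, L) = -3 + 2*L
(43771 + s(-90, 184))*(5928 + k(-75)) = (43771 + (-3 + 2*184))*(5928 - 2*(-75)) = (43771 + (-3 + 368))*(5928 + 150) = (43771 + 365)*6078 = 44136*6078 = 268258608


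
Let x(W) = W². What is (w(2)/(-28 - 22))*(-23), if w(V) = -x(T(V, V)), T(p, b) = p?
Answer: -46/25 ≈ -1.8400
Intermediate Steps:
w(V) = -V²
(w(2)/(-28 - 22))*(-23) = ((-1*2²)/(-28 - 22))*(-23) = (-1*4/(-50))*(-23) = -4*(-1/50)*(-23) = (2/25)*(-23) = -46/25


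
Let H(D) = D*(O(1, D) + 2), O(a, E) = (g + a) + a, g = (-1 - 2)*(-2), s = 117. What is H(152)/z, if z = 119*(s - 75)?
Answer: 760/2499 ≈ 0.30412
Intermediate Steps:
g = 6 (g = -3*(-2) = 6)
O(a, E) = 6 + 2*a (O(a, E) = (6 + a) + a = 6 + 2*a)
H(D) = 10*D (H(D) = D*((6 + 2*1) + 2) = D*((6 + 2) + 2) = D*(8 + 2) = D*10 = 10*D)
z = 4998 (z = 119*(117 - 75) = 119*42 = 4998)
H(152)/z = (10*152)/4998 = 1520*(1/4998) = 760/2499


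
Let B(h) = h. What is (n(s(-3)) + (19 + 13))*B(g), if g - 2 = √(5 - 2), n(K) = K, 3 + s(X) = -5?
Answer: 48 + 24*√3 ≈ 89.569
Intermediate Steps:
s(X) = -8 (s(X) = -3 - 5 = -8)
g = 2 + √3 (g = 2 + √(5 - 2) = 2 + √3 ≈ 3.7321)
(n(s(-3)) + (19 + 13))*B(g) = (-8 + (19 + 13))*(2 + √3) = (-8 + 32)*(2 + √3) = 24*(2 + √3) = 48 + 24*√3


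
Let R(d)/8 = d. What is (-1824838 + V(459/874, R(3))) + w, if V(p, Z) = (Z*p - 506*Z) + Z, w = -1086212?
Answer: -1277419782/437 ≈ -2.9232e+6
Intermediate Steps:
R(d) = 8*d
V(p, Z) = -505*Z + Z*p (V(p, Z) = (-506*Z + Z*p) + Z = -505*Z + Z*p)
(-1824838 + V(459/874, R(3))) + w = (-1824838 + (8*3)*(-505 + 459/874)) - 1086212 = (-1824838 + 24*(-505 + 459*(1/874))) - 1086212 = (-1824838 + 24*(-505 + 459/874)) - 1086212 = (-1824838 + 24*(-440911/874)) - 1086212 = (-1824838 - 5290932/437) - 1086212 = -802745138/437 - 1086212 = -1277419782/437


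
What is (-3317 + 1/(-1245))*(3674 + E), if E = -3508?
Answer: -8259332/15 ≈ -5.5062e+5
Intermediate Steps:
(-3317 + 1/(-1245))*(3674 + E) = (-3317 + 1/(-1245))*(3674 - 3508) = (-3317 - 1/1245)*166 = -4129666/1245*166 = -8259332/15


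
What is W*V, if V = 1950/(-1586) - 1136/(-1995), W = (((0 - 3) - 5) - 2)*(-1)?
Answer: -160658/24339 ≈ -6.6008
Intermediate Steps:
W = 10 (W = ((-3 - 5) - 2)*(-1) = (-8 - 2)*(-1) = -10*(-1) = 10)
V = -80329/121695 (V = 1950*(-1/1586) - 1136*(-1/1995) = -75/61 + 1136/1995 = -80329/121695 ≈ -0.66008)
W*V = 10*(-80329/121695) = -160658/24339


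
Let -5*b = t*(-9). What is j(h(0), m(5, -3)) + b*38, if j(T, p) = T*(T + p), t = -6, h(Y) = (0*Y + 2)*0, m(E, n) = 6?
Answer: -2052/5 ≈ -410.40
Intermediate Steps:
h(Y) = 0 (h(Y) = (0 + 2)*0 = 2*0 = 0)
b = -54/5 (b = -(-6)*(-9)/5 = -1/5*54 = -54/5 ≈ -10.800)
j(h(0), m(5, -3)) + b*38 = 0*(0 + 6) - 54/5*38 = 0*6 - 2052/5 = 0 - 2052/5 = -2052/5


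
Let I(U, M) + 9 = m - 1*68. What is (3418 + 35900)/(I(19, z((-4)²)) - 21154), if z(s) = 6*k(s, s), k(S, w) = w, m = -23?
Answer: -19659/10627 ≈ -1.8499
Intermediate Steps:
z(s) = 6*s
I(U, M) = -100 (I(U, M) = -9 + (-23 - 1*68) = -9 + (-23 - 68) = -9 - 91 = -100)
(3418 + 35900)/(I(19, z((-4)²)) - 21154) = (3418 + 35900)/(-100 - 21154) = 39318/(-21254) = 39318*(-1/21254) = -19659/10627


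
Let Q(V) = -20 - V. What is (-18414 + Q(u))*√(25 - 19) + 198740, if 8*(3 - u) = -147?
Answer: 198740 - 147643*√6/8 ≈ 1.5353e+5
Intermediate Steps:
u = 171/8 (u = 3 - ⅛*(-147) = 3 + 147/8 = 171/8 ≈ 21.375)
(-18414 + Q(u))*√(25 - 19) + 198740 = (-18414 + (-20 - 1*171/8))*√(25 - 19) + 198740 = (-18414 + (-20 - 171/8))*√6 + 198740 = (-18414 - 331/8)*√6 + 198740 = -147643*√6/8 + 198740 = 198740 - 147643*√6/8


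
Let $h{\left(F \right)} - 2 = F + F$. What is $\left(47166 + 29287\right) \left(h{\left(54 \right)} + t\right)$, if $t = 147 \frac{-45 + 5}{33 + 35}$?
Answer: $\frac{30581200}{17} \approx 1.7989 \cdot 10^{6}$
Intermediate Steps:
$h{\left(F \right)} = 2 + 2 F$ ($h{\left(F \right)} = 2 + \left(F + F\right) = 2 + 2 F$)
$t = - \frac{1470}{17}$ ($t = 147 \left(- \frac{40}{68}\right) = 147 \left(\left(-40\right) \frac{1}{68}\right) = 147 \left(- \frac{10}{17}\right) = - \frac{1470}{17} \approx -86.471$)
$\left(47166 + 29287\right) \left(h{\left(54 \right)} + t\right) = \left(47166 + 29287\right) \left(\left(2 + 2 \cdot 54\right) - \frac{1470}{17}\right) = 76453 \left(\left(2 + 108\right) - \frac{1470}{17}\right) = 76453 \left(110 - \frac{1470}{17}\right) = 76453 \cdot \frac{400}{17} = \frac{30581200}{17}$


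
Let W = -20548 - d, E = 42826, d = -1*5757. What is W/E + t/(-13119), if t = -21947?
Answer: 106551299/80262042 ≈ 1.3275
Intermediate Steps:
d = -5757
W = -14791 (W = -20548 - 1*(-5757) = -20548 + 5757 = -14791)
W/E + t/(-13119) = -14791/42826 - 21947/(-13119) = -14791*1/42826 - 21947*(-1/13119) = -2113/6118 + 21947/13119 = 106551299/80262042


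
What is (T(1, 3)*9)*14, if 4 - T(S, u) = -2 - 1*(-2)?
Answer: 504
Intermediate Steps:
T(S, u) = 4 (T(S, u) = 4 - (-2 - 1*(-2)) = 4 - (-2 + 2) = 4 - 1*0 = 4 + 0 = 4)
(T(1, 3)*9)*14 = (4*9)*14 = 36*14 = 504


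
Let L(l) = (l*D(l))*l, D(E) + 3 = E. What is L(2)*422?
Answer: -1688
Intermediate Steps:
D(E) = -3 + E
L(l) = l²*(-3 + l) (L(l) = (l*(-3 + l))*l = l²*(-3 + l))
L(2)*422 = (2²*(-3 + 2))*422 = (4*(-1))*422 = -4*422 = -1688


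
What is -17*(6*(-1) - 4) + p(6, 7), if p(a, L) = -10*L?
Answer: 100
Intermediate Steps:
-17*(6*(-1) - 4) + p(6, 7) = -17*(6*(-1) - 4) - 10*7 = -17*(-6 - 4) - 70 = -17*(-10) - 70 = 170 - 70 = 100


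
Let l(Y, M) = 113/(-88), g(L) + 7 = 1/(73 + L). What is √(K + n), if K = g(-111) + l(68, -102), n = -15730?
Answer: I*√10999442190/836 ≈ 125.45*I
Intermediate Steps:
g(L) = -7 + 1/(73 + L)
l(Y, M) = -113/88 (l(Y, M) = 113*(-1/88) = -113/88)
K = -13895/1672 (K = (-510 - 7*(-111))/(73 - 111) - 113/88 = (-510 + 777)/(-38) - 113/88 = -1/38*267 - 113/88 = -267/38 - 113/88 = -13895/1672 ≈ -8.3104)
√(K + n) = √(-13895/1672 - 15730) = √(-26314455/1672) = I*√10999442190/836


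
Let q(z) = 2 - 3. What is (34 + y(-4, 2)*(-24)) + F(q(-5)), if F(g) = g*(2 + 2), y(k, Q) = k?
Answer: 126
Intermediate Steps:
q(z) = -1
F(g) = 4*g (F(g) = g*4 = 4*g)
(34 + y(-4, 2)*(-24)) + F(q(-5)) = (34 - 4*(-24)) + 4*(-1) = (34 + 96) - 4 = 130 - 4 = 126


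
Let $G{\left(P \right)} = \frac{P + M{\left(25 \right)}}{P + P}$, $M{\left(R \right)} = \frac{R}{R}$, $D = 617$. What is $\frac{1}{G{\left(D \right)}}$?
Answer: $\frac{617}{309} \approx 1.9968$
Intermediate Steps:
$M{\left(R \right)} = 1$
$G{\left(P \right)} = \frac{1 + P}{2 P}$ ($G{\left(P \right)} = \frac{P + 1}{P + P} = \frac{1 + P}{2 P}$)
$\frac{1}{G{\left(D \right)}} = \frac{1}{\frac{1}{2} \cdot \frac{1}{617} \left(1 + 617\right)} = \frac{1}{\frac{1}{2} \cdot \frac{1}{617} \cdot 618} = \frac{1}{\frac{309}{617}} = \frac{617}{309}$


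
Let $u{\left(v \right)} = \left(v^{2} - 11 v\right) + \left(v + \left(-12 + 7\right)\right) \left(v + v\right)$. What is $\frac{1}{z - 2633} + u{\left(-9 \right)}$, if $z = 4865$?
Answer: $\frac{964225}{2232} \approx 432.0$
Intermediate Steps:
$u{\left(v \right)} = v^{2} - 11 v + 2 v \left(-5 + v\right)$ ($u{\left(v \right)} = \left(v^{2} - 11 v\right) + \left(v - 5\right) 2 v = \left(v^{2} - 11 v\right) + \left(-5 + v\right) 2 v = \left(v^{2} - 11 v\right) + 2 v \left(-5 + v\right) = v^{2} - 11 v + 2 v \left(-5 + v\right)$)
$\frac{1}{z - 2633} + u{\left(-9 \right)} = \frac{1}{4865 - 2633} + 3 \left(-9\right) \left(-7 - 9\right) = \frac{1}{2232} + 3 \left(-9\right) \left(-16\right) = \frac{1}{2232} + 432 = \frac{964225}{2232}$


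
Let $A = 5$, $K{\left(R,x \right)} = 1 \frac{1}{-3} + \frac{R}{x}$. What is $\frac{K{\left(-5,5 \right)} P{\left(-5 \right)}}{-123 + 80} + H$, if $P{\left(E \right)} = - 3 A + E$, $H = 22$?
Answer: $\frac{2758}{129} \approx 21.38$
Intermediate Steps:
$K{\left(R,x \right)} = - \frac{1}{3} + \frac{R}{x}$ ($K{\left(R,x \right)} = 1 \left(- \frac{1}{3}\right) + \frac{R}{x} = - \frac{1}{3} + \frac{R}{x}$)
$P{\left(E \right)} = -15 + E$ ($P{\left(E \right)} = \left(-3\right) 5 + E = -15 + E$)
$\frac{K{\left(-5,5 \right)} P{\left(-5 \right)}}{-123 + 80} + H = \frac{\frac{-5 - \frac{5}{3}}{5} \left(-15 - 5\right)}{-123 + 80} + 22 = \frac{\frac{-5 - \frac{5}{3}}{5} \left(-20\right)}{-43} + 22 = - \frac{\frac{1}{5} \left(- \frac{20}{3}\right) \left(-20\right)}{43} + 22 = - \frac{\left(- \frac{4}{3}\right) \left(-20\right)}{43} + 22 = \left(- \frac{1}{43}\right) \frac{80}{3} + 22 = - \frac{80}{129} + 22 = \frac{2758}{129}$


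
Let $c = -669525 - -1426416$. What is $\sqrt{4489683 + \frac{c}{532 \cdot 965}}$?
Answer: $\frac{\sqrt{295824214979491695}}{256690} \approx 2118.9$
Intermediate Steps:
$c = 756891$ ($c = -669525 + 1426416 = 756891$)
$\sqrt{4489683 + \frac{c}{532 \cdot 965}} = \sqrt{4489683 + \frac{756891}{532 \cdot 965}} = \sqrt{4489683 + \frac{756891}{513380}} = \sqrt{\frac{2304914215431}{513380}} = \frac{\sqrt{295824214979491695}}{256690}$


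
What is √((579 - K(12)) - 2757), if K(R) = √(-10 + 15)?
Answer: √(-2178 - √5) ≈ 46.693*I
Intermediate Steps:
K(R) = √5
√((579 - K(12)) - 2757) = √((579 - √5) - 2757) = √(-2178 - √5)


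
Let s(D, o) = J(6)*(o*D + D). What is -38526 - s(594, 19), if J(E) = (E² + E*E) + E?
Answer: -965166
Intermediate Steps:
J(E) = E + 2*E² (J(E) = (E² + E²) + E = 2*E² + E = E + 2*E²)
s(D, o) = 78*D + 78*D*o (s(D, o) = (6*(1 + 2*6))*(o*D + D) = (6*(1 + 12))*(D*o + D) = (6*13)*(D + D*o) = 78*(D + D*o) = 78*D + 78*D*o)
-38526 - s(594, 19) = -38526 - 78*594*(1 + 19) = -38526 - 78*594*20 = -38526 - 1*926640 = -38526 - 926640 = -965166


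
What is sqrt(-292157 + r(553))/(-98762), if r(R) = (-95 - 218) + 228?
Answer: -I*sqrt(292242)/98762 ≈ -0.0054737*I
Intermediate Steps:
r(R) = -85 (r(R) = -313 + 228 = -85)
sqrt(-292157 + r(553))/(-98762) = sqrt(-292157 - 85)/(-98762) = sqrt(-292242)*(-1/98762) = (I*sqrt(292242))*(-1/98762) = -I*sqrt(292242)/98762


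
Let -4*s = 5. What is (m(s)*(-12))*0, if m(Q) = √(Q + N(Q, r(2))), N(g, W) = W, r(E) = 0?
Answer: 0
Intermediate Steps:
s = -5/4 (s = -¼*5 = -5/4 ≈ -1.2500)
m(Q) = √Q (m(Q) = √(Q + 0) = √Q)
(m(s)*(-12))*0 = (√(-5/4)*(-12))*0 = ((I*√5/2)*(-12))*0 = -6*I*√5*0 = 0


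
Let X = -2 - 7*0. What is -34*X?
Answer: 68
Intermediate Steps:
X = -2 (X = -2 + 0 = -2)
-34*X = -34*(-2) = 68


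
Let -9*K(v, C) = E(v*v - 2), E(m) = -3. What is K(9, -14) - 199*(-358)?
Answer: 213727/3 ≈ 71242.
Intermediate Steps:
K(v, C) = ⅓ (K(v, C) = -⅑*(-3) = ⅓)
K(9, -14) - 199*(-358) = ⅓ - 199*(-358) = ⅓ + 71242 = 213727/3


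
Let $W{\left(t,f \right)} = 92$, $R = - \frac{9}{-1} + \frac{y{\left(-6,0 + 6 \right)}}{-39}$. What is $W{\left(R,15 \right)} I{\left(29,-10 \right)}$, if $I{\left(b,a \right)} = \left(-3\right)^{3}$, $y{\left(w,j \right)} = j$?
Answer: $-2484$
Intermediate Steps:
$R = \frac{115}{13}$ ($R = - \frac{9}{-1} + \frac{0 + 6}{-39} = \left(-9\right) \left(-1\right) + 6 \left(- \frac{1}{39}\right) = 9 - \frac{2}{13} = \frac{115}{13} \approx 8.8462$)
$I{\left(b,a \right)} = -27$
$W{\left(R,15 \right)} I{\left(29,-10 \right)} = 92 \left(-27\right) = -2484$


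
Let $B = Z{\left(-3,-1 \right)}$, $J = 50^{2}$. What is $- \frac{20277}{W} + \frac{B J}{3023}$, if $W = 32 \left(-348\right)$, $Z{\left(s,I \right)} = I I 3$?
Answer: $\frac{48272457}{11221376} \approx 4.3018$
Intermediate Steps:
$J = 2500$
$Z{\left(s,I \right)} = 3 I^{2}$ ($Z{\left(s,I \right)} = I^{2} \cdot 3 = 3 I^{2}$)
$B = 3$ ($B = 3 \left(-1\right)^{2} = 3 \cdot 1 = 3$)
$W = -11136$
$- \frac{20277}{W} + \frac{B J}{3023} = - \frac{20277}{-11136} + \frac{3 \cdot 2500}{3023} = \left(-20277\right) \left(- \frac{1}{11136}\right) + 7500 \cdot \frac{1}{3023} = \frac{6759}{3712} + \frac{7500}{3023} = \frac{48272457}{11221376}$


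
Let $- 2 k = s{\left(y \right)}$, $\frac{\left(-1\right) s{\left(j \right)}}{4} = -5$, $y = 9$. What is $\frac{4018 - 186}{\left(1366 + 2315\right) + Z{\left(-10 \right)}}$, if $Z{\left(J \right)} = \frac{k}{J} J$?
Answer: $\frac{3832}{3671} \approx 1.0439$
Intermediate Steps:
$s{\left(j \right)} = 20$ ($s{\left(j \right)} = \left(-4\right) \left(-5\right) = 20$)
$k = -10$ ($k = \left(- \frac{1}{2}\right) 20 = -10$)
$Z{\left(J \right)} = -10$ ($Z{\left(J \right)} = - \frac{10}{J} J = -10$)
$\frac{4018 - 186}{\left(1366 + 2315\right) + Z{\left(-10 \right)}} = \frac{4018 - 186}{\left(1366 + 2315\right) - 10} = \frac{3832}{3681 - 10} = \frac{3832}{3671}$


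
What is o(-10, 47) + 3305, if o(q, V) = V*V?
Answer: 5514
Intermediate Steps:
o(q, V) = V²
o(-10, 47) + 3305 = 47² + 3305 = 2209 + 3305 = 5514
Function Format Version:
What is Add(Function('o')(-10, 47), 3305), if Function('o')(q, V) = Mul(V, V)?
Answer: 5514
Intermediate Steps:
Function('o')(q, V) = Pow(V, 2)
Add(Function('o')(-10, 47), 3305) = Add(Pow(47, 2), 3305) = Add(2209, 3305) = 5514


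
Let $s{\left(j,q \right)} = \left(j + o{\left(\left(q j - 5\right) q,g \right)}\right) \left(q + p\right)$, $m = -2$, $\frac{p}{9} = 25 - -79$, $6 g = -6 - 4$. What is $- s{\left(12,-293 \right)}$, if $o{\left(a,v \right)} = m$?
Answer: $-6430$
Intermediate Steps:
$g = - \frac{5}{3}$ ($g = \frac{-6 - 4}{6} = \frac{1}{6} \left(-10\right) = - \frac{5}{3} \approx -1.6667$)
$p = 936$ ($p = 9 \left(25 - -79\right) = 9 \left(25 + 79\right) = 9 \cdot 104 = 936$)
$o{\left(a,v \right)} = -2$
$s{\left(j,q \right)} = \left(-2 + j\right) \left(936 + q\right)$ ($s{\left(j,q \right)} = \left(j - 2\right) \left(q + 936\right) = \left(-2 + j\right) \left(936 + q\right)$)
$- s{\left(12,-293 \right)} = - (-1872 - -586 + 936 \cdot 12 + 12 \left(-293\right)) = - (-1872 + 586 + 11232 - 3516) = \left(-1\right) 6430 = -6430$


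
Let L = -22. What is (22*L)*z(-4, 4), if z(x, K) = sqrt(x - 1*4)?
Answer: -968*I*sqrt(2) ≈ -1369.0*I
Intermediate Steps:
z(x, K) = sqrt(-4 + x) (z(x, K) = sqrt(x - 4) = sqrt(-4 + x))
(22*L)*z(-4, 4) = (22*(-22))*sqrt(-4 - 4) = -968*I*sqrt(2)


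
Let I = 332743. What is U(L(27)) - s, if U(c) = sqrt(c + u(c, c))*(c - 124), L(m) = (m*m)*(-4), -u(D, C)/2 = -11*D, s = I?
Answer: -332743 - 164160*I*sqrt(23) ≈ -3.3274e+5 - 7.8728e+5*I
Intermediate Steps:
s = 332743
u(D, C) = 22*D (u(D, C) = -(-22)*D = 22*D)
L(m) = -4*m**2 (L(m) = m**2*(-4) = -4*m**2)
U(c) = sqrt(23)*sqrt(c)*(-124 + c) (U(c) = sqrt(c + 22*c)*(c - 124) = sqrt(23*c)*(-124 + c) = (sqrt(23)*sqrt(c))*(-124 + c) = sqrt(23)*sqrt(c)*(-124 + c))
U(L(27)) - s = sqrt(23)*sqrt(-4*27**2)*(-124 - 4*27**2) - 1*332743 = sqrt(23)*sqrt(-4*729)*(-124 - 4*729) - 332743 = sqrt(23)*sqrt(-2916)*(-124 - 2916) - 332743 = sqrt(23)*(54*I)*(-3040) - 332743 = -164160*I*sqrt(23) - 332743 = -332743 - 164160*I*sqrt(23)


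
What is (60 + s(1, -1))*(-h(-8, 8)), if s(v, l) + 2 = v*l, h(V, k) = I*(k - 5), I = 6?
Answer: -1026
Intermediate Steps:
h(V, k) = -30 + 6*k (h(V, k) = 6*(k - 5) = 6*(-5 + k) = -30 + 6*k)
s(v, l) = -2 + l*v (s(v, l) = -2 + v*l = -2 + l*v)
(60 + s(1, -1))*(-h(-8, 8)) = (60 + (-2 - 1*1))*(-(-30 + 6*8)) = (60 + (-2 - 1))*(-(-30 + 48)) = (60 - 3)*(-1*18) = 57*(-18) = -1026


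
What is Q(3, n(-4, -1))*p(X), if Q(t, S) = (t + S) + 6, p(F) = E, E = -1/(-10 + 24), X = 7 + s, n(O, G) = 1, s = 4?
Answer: -5/7 ≈ -0.71429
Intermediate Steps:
X = 11 (X = 7 + 4 = 11)
E = -1/14 ≈ -0.071429
p(F) = -1/14
Q(t, S) = 6 + S + t (Q(t, S) = (S + t) + 6 = 6 + S + t)
Q(3, n(-4, -1))*p(X) = (6 + 1 + 3)*(-1/14) = 10*(-1/14) = -5/7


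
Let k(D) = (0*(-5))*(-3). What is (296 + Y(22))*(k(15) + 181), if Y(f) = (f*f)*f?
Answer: 1980864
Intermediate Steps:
Y(f) = f³ (Y(f) = f²*f = f³)
k(D) = 0 (k(D) = 0*(-3) = 0)
(296 + Y(22))*(k(15) + 181) = (296 + 22³)*(0 + 181) = (296 + 10648)*181 = 10944*181 = 1980864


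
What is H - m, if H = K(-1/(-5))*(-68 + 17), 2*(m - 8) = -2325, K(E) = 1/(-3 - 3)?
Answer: 1163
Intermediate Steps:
K(E) = -1/6 (K(E) = 1/(-6) = -1/6)
m = -2309/2 (m = 8 + (1/2)*(-2325) = 8 - 2325/2 = -2309/2 ≈ -1154.5)
H = 17/2 (H = -(-68 + 17)/6 = -1/6*(-51) = 17/2 ≈ 8.5000)
H - m = 17/2 - 1*(-2309/2) = 17/2 + 2309/2 = 1163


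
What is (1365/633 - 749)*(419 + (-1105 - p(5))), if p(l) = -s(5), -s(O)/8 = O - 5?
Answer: 108102624/211 ≈ 5.1233e+5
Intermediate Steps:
s(O) = 40 - 8*O (s(O) = -8*(O - 5) = -8*(-5 + O) = 40 - 8*O)
p(l) = 0 (p(l) = -(40 - 8*5) = -(40 - 40) = -1*0 = 0)
(1365/633 - 749)*(419 + (-1105 - p(5))) = (1365/633 - 749)*(419 + (-1105 - 1*0)) = (1365*(1/633) - 749)*(419 + (-1105 + 0)) = (455/211 - 749)*(419 - 1105) = -157584/211*(-686) = 108102624/211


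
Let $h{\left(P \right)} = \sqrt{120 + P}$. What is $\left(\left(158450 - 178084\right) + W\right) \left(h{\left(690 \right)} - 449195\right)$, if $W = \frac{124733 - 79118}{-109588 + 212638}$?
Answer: $\frac{12117712421221}{1374} - \frac{404647617 \sqrt{10}}{2290} \approx 8.8187 \cdot 10^{9}$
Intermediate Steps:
$W = \frac{3041}{6870}$ ($W = \frac{45615}{103050} = 45615 \cdot \frac{1}{103050} = \frac{3041}{6870} \approx 0.44265$)
$\left(\left(158450 - 178084\right) + W\right) \left(h{\left(690 \right)} - 449195\right) = \left(\left(158450 - 178084\right) + \frac{3041}{6870}\right) \left(\sqrt{120 + 690} - 449195\right) = \left(-19634 + \frac{3041}{6870}\right) \left(\sqrt{810} - 449195\right) = - \frac{134882539 \left(9 \sqrt{10} - 449195\right)}{6870} = - \frac{134882539 \left(-449195 + 9 \sqrt{10}\right)}{6870} = \frac{12117712421221}{1374} - \frac{404647617 \sqrt{10}}{2290}$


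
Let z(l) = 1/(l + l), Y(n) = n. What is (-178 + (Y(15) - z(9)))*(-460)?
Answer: 675050/9 ≈ 75006.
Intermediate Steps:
z(l) = 1/(2*l)
(-178 + (Y(15) - z(9)))*(-460) = (-178 + (15 - 1/(2*9)))*(-460) = (-178 + (15 - 1*1/18))*(-460) = (-178 + (15 - 1/18))*(-460) = (-178 + 269/18)*(-460) = -2935/18*(-460) = 675050/9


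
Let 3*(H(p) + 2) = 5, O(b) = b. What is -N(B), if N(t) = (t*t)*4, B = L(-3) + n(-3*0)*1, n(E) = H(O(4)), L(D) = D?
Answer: -400/9 ≈ -44.444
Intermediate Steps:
H(p) = -⅓ (H(p) = -2 + (⅓)*5 = -2 + 5/3 = -⅓)
n(E) = -⅓
B = -10/3 (B = -3 - ⅓*1 = -3 - ⅓ = -10/3 ≈ -3.3333)
N(t) = 4*t² (N(t) = t²*4 = 4*t²)
-N(B) = -4*(-10/3)² = -4*100/9 = -1*400/9 = -400/9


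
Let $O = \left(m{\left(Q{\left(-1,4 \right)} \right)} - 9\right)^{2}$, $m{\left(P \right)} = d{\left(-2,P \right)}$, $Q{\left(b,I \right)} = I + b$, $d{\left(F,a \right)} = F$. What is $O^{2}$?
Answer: $14641$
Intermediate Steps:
$m{\left(P \right)} = -2$
$O = 121$ ($O = \left(-2 - 9\right)^{2} = \left(-11\right)^{2} = 121$)
$O^{2} = 121^{2} = 14641$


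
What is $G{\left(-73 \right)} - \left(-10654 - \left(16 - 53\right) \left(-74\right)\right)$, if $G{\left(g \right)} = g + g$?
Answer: $13246$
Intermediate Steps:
$G{\left(g \right)} = 2 g$
$G{\left(-73 \right)} - \left(-10654 - \left(16 - 53\right) \left(-74\right)\right) = 2 \left(-73\right) - \left(-10654 - \left(16 - 53\right) \left(-74\right)\right) = -146 - \left(-10654 - \left(-37\right) \left(-74\right)\right) = -146 - \left(-10654 - 2738\right) = -146 - -13392 = -146 + 13392 = 13246$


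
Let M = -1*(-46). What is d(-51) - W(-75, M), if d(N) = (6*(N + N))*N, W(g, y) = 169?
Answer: 31043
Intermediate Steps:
M = 46
d(N) = 12*N² (d(N) = (6*(2*N))*N = (12*N)*N = 12*N²)
d(-51) - W(-75, M) = 12*(-51)² - 1*169 = 12*2601 - 169 = 31212 - 169 = 31043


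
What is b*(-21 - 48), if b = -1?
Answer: 69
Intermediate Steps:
b*(-21 - 48) = -(-21 - 48) = -1*(-69) = 69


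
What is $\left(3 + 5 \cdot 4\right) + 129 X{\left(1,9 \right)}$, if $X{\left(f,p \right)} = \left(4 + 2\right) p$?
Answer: $6989$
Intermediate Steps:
$X{\left(f,p \right)} = 6 p$
$\left(3 + 5 \cdot 4\right) + 129 X{\left(1,9 \right)} = \left(3 + 5 \cdot 4\right) + 129 \cdot 6 \cdot 9 = \left(3 + 20\right) + 129 \cdot 54 = 23 + 6966 = 6989$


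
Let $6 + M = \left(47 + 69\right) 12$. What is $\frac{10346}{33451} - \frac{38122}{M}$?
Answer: $- \frac{8187529}{301059} \approx -27.196$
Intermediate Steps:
$M = 1386$ ($M = -6 + \left(47 + 69\right) 12 = -6 + 116 \cdot 12 = -6 + 1392 = 1386$)
$\frac{10346}{33451} - \frac{38122}{M} = \frac{10346}{33451} - \frac{38122}{1386} = 10346 \cdot \frac{1}{33451} - \frac{2723}{99} = \frac{10346}{33451} - \frac{2723}{99} = - \frac{8187529}{301059}$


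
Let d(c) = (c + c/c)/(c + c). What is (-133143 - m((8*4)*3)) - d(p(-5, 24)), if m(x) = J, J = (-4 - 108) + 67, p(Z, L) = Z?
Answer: -665492/5 ≈ -1.3310e+5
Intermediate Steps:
J = -45 (J = -112 + 67 = -45)
d(c) = (1 + c)/(2*c) (d(c) = (c + 1)/((2*c)) = (1 + c)*(1/(2*c)) = (1 + c)/(2*c))
m(x) = -45
(-133143 - m((8*4)*3)) - d(p(-5, 24)) = (-133143 - 1*(-45)) - (1 - 5)/(2*(-5)) = (-133143 + 45) - (-1)*(-4)/(2*5) = -133098 - 1*⅖ = -133098 - ⅖ = -665492/5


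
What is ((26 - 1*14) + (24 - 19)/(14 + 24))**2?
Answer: 212521/1444 ≈ 147.18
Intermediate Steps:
((26 - 1*14) + (24 - 19)/(14 + 24))**2 = ((26 - 14) + 5/38)**2 = (12 + 5*(1/38))**2 = (12 + 5/38)**2 = (461/38)**2 = 212521/1444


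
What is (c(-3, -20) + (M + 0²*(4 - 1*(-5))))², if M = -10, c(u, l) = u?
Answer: 169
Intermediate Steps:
(c(-3, -20) + (M + 0²*(4 - 1*(-5))))² = (-3 + (-10 + 0²*(4 - 1*(-5))))² = (-3 + (-10 + 0*(4 + 5)))² = (-3 + (-10 + 0*9))² = (-3 + (-10 + 0))² = (-3 - 10)² = (-13)² = 169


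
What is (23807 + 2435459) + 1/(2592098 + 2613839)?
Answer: 12802783862243/5205937 ≈ 2.4593e+6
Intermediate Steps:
(23807 + 2435459) + 1/(2592098 + 2613839) = 2459266 + 1/5205937 = 12802783862243/5205937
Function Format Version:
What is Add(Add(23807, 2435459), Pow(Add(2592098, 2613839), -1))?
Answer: Rational(12802783862243, 5205937) ≈ 2.4593e+6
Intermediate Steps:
Add(Add(23807, 2435459), Pow(Add(2592098, 2613839), -1)) = Add(2459266, Pow(5205937, -1)) = Add(2459266, Rational(1, 5205937)) = Rational(12802783862243, 5205937)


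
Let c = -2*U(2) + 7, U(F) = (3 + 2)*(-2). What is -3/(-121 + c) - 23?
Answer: -2159/94 ≈ -22.968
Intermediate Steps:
U(F) = -10 (U(F) = 5*(-2) = -10)
c = 27 (c = -2*(-10) + 7 = 20 + 7 = 27)
-3/(-121 + c) - 23 = -3/(-121 + 27) - 23 = -3/(-94) - 23 = -3*(-1/94) - 23 = 3/94 - 23 = -2159/94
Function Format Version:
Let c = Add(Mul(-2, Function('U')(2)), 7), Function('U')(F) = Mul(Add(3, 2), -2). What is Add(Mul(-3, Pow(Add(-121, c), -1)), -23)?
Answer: Rational(-2159, 94) ≈ -22.968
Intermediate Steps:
Function('U')(F) = -10 (Function('U')(F) = Mul(5, -2) = -10)
c = 27 (c = Add(Mul(-2, -10), 7) = Add(20, 7) = 27)
Add(Mul(-3, Pow(Add(-121, c), -1)), -23) = Add(Mul(-3, Pow(Add(-121, 27), -1)), -23) = Add(Mul(-3, Pow(-94, -1)), -23) = Add(Mul(-3, Rational(-1, 94)), -23) = Add(Rational(3, 94), -23) = Rational(-2159, 94)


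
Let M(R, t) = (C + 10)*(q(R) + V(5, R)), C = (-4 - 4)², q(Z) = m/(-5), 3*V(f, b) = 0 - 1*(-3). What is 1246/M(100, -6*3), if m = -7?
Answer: 3115/444 ≈ 7.0158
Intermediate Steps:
V(f, b) = 1 (V(f, b) = (0 - 1*(-3))/3 = (0 + 3)/3 = (⅓)*3 = 1)
q(Z) = 7/5 (q(Z) = -7/(-5) = -7*(-⅕) = 7/5)
C = 64 (C = (-8)² = 64)
M(R, t) = 888/5 (M(R, t) = (64 + 10)*(7/5 + 1) = 74*(12/5) = 888/5)
1246/M(100, -6*3) = 1246/(888/5) = 1246*(5/888) = 3115/444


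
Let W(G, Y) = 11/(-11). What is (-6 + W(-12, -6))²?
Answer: 49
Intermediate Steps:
W(G, Y) = -1 (W(G, Y) = 11*(-1/11) = -1)
(-6 + W(-12, -6))² = (-6 - 1)² = (-7)² = 49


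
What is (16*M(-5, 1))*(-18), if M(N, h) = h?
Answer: -288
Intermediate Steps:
(16*M(-5, 1))*(-18) = (16*1)*(-18) = 16*(-18) = -288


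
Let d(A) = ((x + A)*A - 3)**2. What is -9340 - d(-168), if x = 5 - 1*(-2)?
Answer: -731441365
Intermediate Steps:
x = 7 (x = 5 + 2 = 7)
d(A) = (-3 + A*(7 + A))**2 (d(A) = ((7 + A)*A - 3)**2 = (A*(7 + A) - 3)**2 = (-3 + A*(7 + A))**2)
-9340 - d(-168) = -9340 - (-3 + (-168)**2 + 7*(-168))**2 = -9340 - (-3 + 28224 - 1176)**2 = -9340 - 1*27045**2 = -9340 - 1*731432025 = -9340 - 731432025 = -731441365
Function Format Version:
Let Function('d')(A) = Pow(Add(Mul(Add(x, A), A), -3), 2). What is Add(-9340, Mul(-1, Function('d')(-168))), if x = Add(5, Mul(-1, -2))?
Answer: -731441365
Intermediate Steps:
x = 7 (x = Add(5, 2) = 7)
Function('d')(A) = Pow(Add(-3, Mul(A, Add(7, A))), 2) (Function('d')(A) = Pow(Add(Mul(Add(7, A), A), -3), 2) = Pow(Add(Mul(A, Add(7, A)), -3), 2) = Pow(Add(-3, Mul(A, Add(7, A))), 2))
Add(-9340, Mul(-1, Function('d')(-168))) = Add(-9340, Mul(-1, Pow(Add(-3, Pow(-168, 2), Mul(7, -168)), 2))) = Add(-9340, Mul(-1, Pow(Add(-3, 28224, -1176), 2))) = Add(-9340, Mul(-1, Pow(27045, 2))) = Add(-9340, Mul(-1, 731432025)) = Add(-9340, -731432025) = -731441365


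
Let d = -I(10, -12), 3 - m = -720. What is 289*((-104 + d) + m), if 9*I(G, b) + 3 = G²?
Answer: 1581986/9 ≈ 1.7578e+5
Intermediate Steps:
m = 723 (m = 3 - 1*(-720) = 3 + 720 = 723)
I(G, b) = -⅓ + G²/9
d = -97/9 (d = -(-⅓ + (⅑)*10²) = -(-⅓ + (⅑)*100) = -(-⅓ + 100/9) = -1*97/9 = -97/9 ≈ -10.778)
289*((-104 + d) + m) = 289*((-104 - 97/9) + 723) = 289*(-1033/9 + 723) = 289*(5474/9) = 1581986/9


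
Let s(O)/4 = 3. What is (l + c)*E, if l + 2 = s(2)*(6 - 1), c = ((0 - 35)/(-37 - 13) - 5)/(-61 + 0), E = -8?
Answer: -141692/305 ≈ -464.56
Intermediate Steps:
s(O) = 12 (s(O) = 4*3 = 12)
c = 43/610 (c = (-35/(-50) - 5)/(-61) = (-35*(-1/50) - 5)*(-1/61) = (7/10 - 5)*(-1/61) = -43/10*(-1/61) = 43/610 ≈ 0.070492)
l = 58 (l = -2 + 12*(6 - 1) = -2 + 12*5 = -2 + 60 = 58)
(l + c)*E = (58 + 43/610)*(-8) = (35423/610)*(-8) = -141692/305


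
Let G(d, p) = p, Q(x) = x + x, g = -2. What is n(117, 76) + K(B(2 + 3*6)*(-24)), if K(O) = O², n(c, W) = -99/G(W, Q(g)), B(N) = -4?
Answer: 36963/4 ≈ 9240.8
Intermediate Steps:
Q(x) = 2*x
n(c, W) = 99/4 (n(c, W) = -99/(2*(-2)) = -99/(-4) = -99*(-¼) = 99/4)
n(117, 76) + K(B(2 + 3*6)*(-24)) = 99/4 + (-4*(-24))² = 99/4 + 96² = 99/4 + 9216 = 36963/4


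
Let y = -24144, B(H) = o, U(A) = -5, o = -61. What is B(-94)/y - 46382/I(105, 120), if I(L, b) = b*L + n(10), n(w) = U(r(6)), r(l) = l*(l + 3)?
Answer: -1119078713/304093680 ≈ -3.6800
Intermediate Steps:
r(l) = l*(3 + l)
n(w) = -5
B(H) = -61
I(L, b) = -5 + L*b (I(L, b) = b*L - 5 = L*b - 5 = -5 + L*b)
B(-94)/y - 46382/I(105, 120) = -61/(-24144) - 46382/(-5 + 105*120) = -61*(-1/24144) - 46382/(-5 + 12600) = 61/24144 - 46382/12595 = -1119078713/304093680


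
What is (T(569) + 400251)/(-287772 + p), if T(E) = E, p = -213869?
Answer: -57260/71663 ≈ -0.79902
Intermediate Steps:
(T(569) + 400251)/(-287772 + p) = (569 + 400251)/(-287772 - 213869) = 400820/(-501641) = 400820*(-1/501641) = -57260/71663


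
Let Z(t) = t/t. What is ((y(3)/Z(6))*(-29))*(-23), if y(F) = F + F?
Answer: 4002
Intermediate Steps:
y(F) = 2*F
Z(t) = 1
((y(3)/Z(6))*(-29))*(-23) = (((2*3)/1)*(-29))*(-23) = ((6*1)*(-29))*(-23) = (6*(-29))*(-23) = -174*(-23) = 4002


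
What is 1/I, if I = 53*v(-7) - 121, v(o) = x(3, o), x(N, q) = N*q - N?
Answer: -1/1393 ≈ -0.00071787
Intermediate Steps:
x(N, q) = -N + N*q
v(o) = -3 + 3*o (v(o) = 3*(-1 + o) = -3 + 3*o)
I = -1393 (I = 53*(-3 + 3*(-7)) - 121 = 53*(-3 - 21) - 121 = 53*(-24) - 121 = -1272 - 121 = -1393)
1/I = 1/(-1393) = -1/1393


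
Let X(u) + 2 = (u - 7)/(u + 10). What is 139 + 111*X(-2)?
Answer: -1663/8 ≈ -207.88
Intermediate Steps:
X(u) = -2 + (-7 + u)/(10 + u) (X(u) = -2 + (u - 7)/(u + 10) = -2 + (-7 + u)/(10 + u))
139 + 111*X(-2) = 139 + 111*((-27 - 1*(-2))/(10 - 2)) = 139 + 111*((-27 + 2)/8) = 139 + 111*((⅛)*(-25)) = 139 + 111*(-25/8) = 139 - 2775/8 = -1663/8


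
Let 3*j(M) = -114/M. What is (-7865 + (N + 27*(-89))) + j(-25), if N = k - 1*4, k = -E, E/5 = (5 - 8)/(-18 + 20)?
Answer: -513149/50 ≈ -10263.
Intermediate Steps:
E = -15/2 (E = 5*((5 - 8)/(-18 + 20)) = 5*(-3/2) = -15/2 ≈ -7.5000)
j(M) = -38/M (j(M) = (-114/M)/3 = -38/M)
k = 15/2 (k = -1*(-15/2) = 15/2 ≈ 7.5000)
N = 7/2 (N = 15/2 - 1*4 = 15/2 - 4 = 7/2 ≈ 3.5000)
(-7865 + (N + 27*(-89))) + j(-25) = (-7865 + (7/2 + 27*(-89))) - 38/(-25) = (-7865 + (7/2 - 2403)) - 38*(-1/25) = (-7865 - 4799/2) + 38/25 = -20529/2 + 38/25 = -513149/50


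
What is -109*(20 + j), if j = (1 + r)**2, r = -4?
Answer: -3161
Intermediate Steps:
j = 9 (j = (1 - 4)**2 = (-3)**2 = 9)
-109*(20 + j) = -109*(20 + 9) = -109*29 = -3161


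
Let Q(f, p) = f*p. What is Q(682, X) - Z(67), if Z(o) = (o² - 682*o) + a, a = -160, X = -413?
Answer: -240301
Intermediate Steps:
Z(o) = -160 + o² - 682*o (Z(o) = (o² - 682*o) - 160 = -160 + o² - 682*o)
Q(682, X) - Z(67) = 682*(-413) - (-160 + 67² - 682*67) = -281666 - (-160 + 4489 - 45694) = -281666 - 1*(-41365) = -281666 + 41365 = -240301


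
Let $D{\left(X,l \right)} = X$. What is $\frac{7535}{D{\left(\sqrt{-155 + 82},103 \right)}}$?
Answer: $- \frac{7535 i \sqrt{73}}{73} \approx - 881.91 i$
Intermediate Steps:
$\frac{7535}{D{\left(\sqrt{-155 + 82},103 \right)}} = \frac{7535}{\sqrt{-155 + 82}} = \frac{7535}{\sqrt{-73}} = \frac{7535}{i \sqrt{73}} = 7535 \left(- \frac{i \sqrt{73}}{73}\right) = - \frac{7535 i \sqrt{73}}{73}$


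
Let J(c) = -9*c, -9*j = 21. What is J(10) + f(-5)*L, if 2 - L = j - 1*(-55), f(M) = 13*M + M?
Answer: 10370/3 ≈ 3456.7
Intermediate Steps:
j = -7/3 (j = -⅑*21 = -7/3 ≈ -2.3333)
f(M) = 14*M
L = -152/3 (L = 2 - (-7/3 - 1*(-55)) = 2 - (-7/3 + 55) = 2 - 1*158/3 = 2 - 158/3 = -152/3 ≈ -50.667)
J(10) + f(-5)*L = -9*10 + (14*(-5))*(-152/3) = -90 - 70*(-152/3) = -90 + 10640/3 = 10370/3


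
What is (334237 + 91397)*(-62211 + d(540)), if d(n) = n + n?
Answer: -26019432054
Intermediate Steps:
d(n) = 2*n
(334237 + 91397)*(-62211 + d(540)) = (334237 + 91397)*(-62211 + 2*540) = 425634*(-62211 + 1080) = 425634*(-61131) = -26019432054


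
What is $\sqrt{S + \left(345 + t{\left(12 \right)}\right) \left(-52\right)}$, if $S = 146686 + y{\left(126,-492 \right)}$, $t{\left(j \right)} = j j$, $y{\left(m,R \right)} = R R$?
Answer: $\sqrt{363322} \approx 602.76$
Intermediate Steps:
$y{\left(m,R \right)} = R^{2}$
$t{\left(j \right)} = j^{2}$
$S = 388750$ ($S = 146686 + \left(-492\right)^{2} = 146686 + 242064 = 388750$)
$\sqrt{S + \left(345 + t{\left(12 \right)}\right) \left(-52\right)} = \sqrt{388750 + \left(345 + 12^{2}\right) \left(-52\right)} = \sqrt{388750 + \left(345 + 144\right) \left(-52\right)} = \sqrt{388750 + 489 \left(-52\right)} = \sqrt{388750 - 25428} = \sqrt{363322}$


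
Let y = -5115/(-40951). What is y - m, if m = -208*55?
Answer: 15112405/1321 ≈ 11440.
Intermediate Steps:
m = -11440
y = 165/1321 (y = -5115*(-1/40951) = 165/1321 ≈ 0.12491)
y - m = 165/1321 - 1*(-11440) = 165/1321 + 11440 = 15112405/1321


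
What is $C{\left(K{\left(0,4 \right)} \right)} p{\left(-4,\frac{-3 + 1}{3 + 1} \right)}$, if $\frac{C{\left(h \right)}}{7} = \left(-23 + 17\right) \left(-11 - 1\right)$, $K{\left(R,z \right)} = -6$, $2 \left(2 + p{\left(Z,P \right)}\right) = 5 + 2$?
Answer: $756$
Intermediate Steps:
$p{\left(Z,P \right)} = \frac{3}{2}$ ($p{\left(Z,P \right)} = -2 + \frac{5 + 2}{2} = -2 + \frac{1}{2} \cdot 7 = -2 + \frac{7}{2} = \frac{3}{2}$)
$C{\left(h \right)} = 504$ ($C{\left(h \right)} = 7 \left(-23 + 17\right) \left(-11 - 1\right) = 7 \left(\left(-6\right) \left(-12\right)\right) = 7 \cdot 72 = 504$)
$C{\left(K{\left(0,4 \right)} \right)} p{\left(-4,\frac{-3 + 1}{3 + 1} \right)} = 504 \cdot \frac{3}{2} = 756$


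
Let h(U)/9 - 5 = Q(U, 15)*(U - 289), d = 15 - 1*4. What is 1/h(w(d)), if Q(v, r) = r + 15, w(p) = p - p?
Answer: -1/77985 ≈ -1.2823e-5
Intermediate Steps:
d = 11 (d = 15 - 4 = 11)
w(p) = 0
Q(v, r) = 15 + r
h(U) = -77985 + 270*U (h(U) = 45 + 9*((15 + 15)*(U - 289)) = 45 + 9*(30*(-289 + U)) = 45 + 9*(-8670 + 30*U) = 45 + (-78030 + 270*U) = -77985 + 270*U)
1/h(w(d)) = 1/(-77985 + 270*0) = 1/(-77985 + 0) = 1/(-77985) = -1/77985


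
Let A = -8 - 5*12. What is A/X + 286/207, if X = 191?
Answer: 40550/39537 ≈ 1.0256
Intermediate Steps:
A = -68 (A = -8 - 60 = -68)
A/X + 286/207 = -68/191 + 286/207 = 40550/39537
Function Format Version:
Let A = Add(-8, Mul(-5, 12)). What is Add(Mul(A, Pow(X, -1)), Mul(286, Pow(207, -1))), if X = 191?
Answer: Rational(40550, 39537) ≈ 1.0256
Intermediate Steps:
A = -68 (A = Add(-8, -60) = -68)
Add(Mul(A, Pow(X, -1)), Mul(286, Pow(207, -1))) = Add(Mul(-68, Pow(191, -1)), Mul(286, Pow(207, -1))) = Add(Mul(-68, Rational(1, 191)), Mul(286, Rational(1, 207))) = Add(Rational(-68, 191), Rational(286, 207)) = Rational(40550, 39537)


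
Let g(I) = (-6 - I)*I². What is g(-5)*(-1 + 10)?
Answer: -225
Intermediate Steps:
g(I) = I²*(-6 - I)
g(-5)*(-1 + 10) = ((-5)²*(-6 - 1*(-5)))*(-1 + 10) = (25*(-6 + 5))*9 = (25*(-1))*9 = -25*9 = -225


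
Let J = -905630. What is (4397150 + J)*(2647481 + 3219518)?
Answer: 20484744348480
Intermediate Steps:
(4397150 + J)*(2647481 + 3219518) = (4397150 - 905630)*(2647481 + 3219518) = 3491520*5866999 = 20484744348480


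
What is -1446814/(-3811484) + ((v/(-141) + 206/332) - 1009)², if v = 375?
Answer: 59290083141118184373/58002405026684 ≈ 1.0222e+6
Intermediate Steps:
-1446814/(-3811484) + ((v/(-141) + 206/332) - 1009)² = -1446814/(-3811484) + ((375/(-141) + 206/332) - 1009)² = -1446814*(-1/3811484) + ((375*(-1/141) + 206*(1/332)) - 1009)² = 723407/1905742 + ((-125/47 + 103/166) - 1009)² = 723407/1905742 + (-15909/7802 - 1009)² = 723407/1905742 + (-7888127/7802)² = 723407/1905742 + 62222547568129/60871204 = 59290083141118184373/58002405026684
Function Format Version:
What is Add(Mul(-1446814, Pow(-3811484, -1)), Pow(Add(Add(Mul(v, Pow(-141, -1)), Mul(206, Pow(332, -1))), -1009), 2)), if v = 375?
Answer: Rational(59290083141118184373, 58002405026684) ≈ 1.0222e+6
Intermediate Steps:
Add(Mul(-1446814, Pow(-3811484, -1)), Pow(Add(Add(Mul(v, Pow(-141, -1)), Mul(206, Pow(332, -1))), -1009), 2)) = Add(Mul(-1446814, Pow(-3811484, -1)), Pow(Add(Add(Mul(375, Pow(-141, -1)), Mul(206, Pow(332, -1))), -1009), 2)) = Add(Mul(-1446814, Rational(-1, 3811484)), Pow(Add(Add(Mul(375, Rational(-1, 141)), Mul(206, Rational(1, 332))), -1009), 2)) = Add(Rational(723407, 1905742), Pow(Add(Add(Rational(-125, 47), Rational(103, 166)), -1009), 2)) = Add(Rational(723407, 1905742), Pow(Add(Rational(-15909, 7802), -1009), 2)) = Add(Rational(723407, 1905742), Pow(Rational(-7888127, 7802), 2)) = Add(Rational(723407, 1905742), Rational(62222547568129, 60871204)) = Rational(59290083141118184373, 58002405026684)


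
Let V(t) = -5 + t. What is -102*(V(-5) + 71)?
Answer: -6222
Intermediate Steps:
-102*(V(-5) + 71) = -102*((-5 - 5) + 71) = -102*(-10 + 71) = -102*61 = -6222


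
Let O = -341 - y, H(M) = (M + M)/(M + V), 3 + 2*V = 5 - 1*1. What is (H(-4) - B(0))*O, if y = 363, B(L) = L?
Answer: -11264/7 ≈ -1609.1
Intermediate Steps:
V = ½ (V = -3/2 + (5 - 1*1)/2 = -3/2 + (5 - 1)/2 = -3/2 + (½)*4 = -3/2 + 2 = ½ ≈ 0.50000)
H(M) = 2*M/(½ + M) (H(M) = (M + M)/(M + ½) = (2*M)/(½ + M) = 2*M/(½ + M))
O = -704 (O = -341 - 1*363 = -341 - 363 = -704)
(H(-4) - B(0))*O = (4*(-4)/(1 + 2*(-4)) - 1*0)*(-704) = (4*(-4)/(1 - 8) + 0)*(-704) = (4*(-4)/(-7) + 0)*(-704) = (4*(-4)*(-⅐) + 0)*(-704) = (16/7 + 0)*(-704) = (16/7)*(-704) = -11264/7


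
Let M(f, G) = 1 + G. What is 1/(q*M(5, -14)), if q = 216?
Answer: -1/2808 ≈ -0.00035613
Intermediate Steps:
1/(q*M(5, -14)) = 1/(216*(1 - 14)) = 1/(216*(-13)) = 1/(-2808) = -1/2808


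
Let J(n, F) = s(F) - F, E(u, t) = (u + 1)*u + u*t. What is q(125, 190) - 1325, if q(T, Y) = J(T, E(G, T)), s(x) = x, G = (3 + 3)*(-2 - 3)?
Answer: -1325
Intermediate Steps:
G = -30 (G = 6*(-5) = -30)
E(u, t) = t*u + u*(1 + u) (E(u, t) = (1 + u)*u + t*u = u*(1 + u) + t*u = t*u + u*(1 + u))
J(n, F) = 0 (J(n, F) = F - F = 0)
q(T, Y) = 0
q(125, 190) - 1325 = 0 - 1325 = -1325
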